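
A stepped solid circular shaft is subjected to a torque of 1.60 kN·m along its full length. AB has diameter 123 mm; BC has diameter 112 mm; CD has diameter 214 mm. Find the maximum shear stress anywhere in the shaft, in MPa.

Under the same torque, τ_max = 16T/(πd³) is largest where d is smallest — segment BC (d = 112 mm).
τ_max = 16·1600/(π·(0.112)³) = 5.800×10^6 Pa.

5.80 MPa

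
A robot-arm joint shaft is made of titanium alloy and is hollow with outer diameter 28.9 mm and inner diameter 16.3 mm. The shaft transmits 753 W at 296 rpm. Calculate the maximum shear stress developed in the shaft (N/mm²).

ω = 2π·296/60 = 31.00 rad/s, so T = P/ω = 753 / 31.00 = 24.29 N·m.
J = π(d_o⁴ − d_i⁴)/32 = π(0.0289⁴ − 0.0163⁴)/32 = 6.155×10^-8 m⁴.
τ_max = T·r/J = 24.29 × 0.0144 / 6.155×10^-8 = 5.703×10^6 Pa.

5.70 N/mm²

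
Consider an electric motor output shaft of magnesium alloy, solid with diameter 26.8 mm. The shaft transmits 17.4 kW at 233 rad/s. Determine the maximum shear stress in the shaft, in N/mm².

19.8 N/mm²

ω = 233 rad/s, so T = P/ω = 17.4×10³ / 233.0 = 74.68 N·m.
J = πd⁴/32 = π(0.0268)⁴/32 = 5.065×10^-8 m⁴.
τ_max = T·r/J = 74.68 × 0.0134 / 5.065×10^-8 = 1.976×10^7 Pa.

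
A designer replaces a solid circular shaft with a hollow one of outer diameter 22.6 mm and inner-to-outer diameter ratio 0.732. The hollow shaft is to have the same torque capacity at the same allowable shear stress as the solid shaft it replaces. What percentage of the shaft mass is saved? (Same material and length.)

41.8 %

Equal τ_max and T ⇒ the solid shaft needs d_s³ = d_o³(1−k⁴), so d_s = 22.6·(1−0.732⁴)^(1/3) = 20.19 mm.
Area ratio A_h/A_s = d_o²(1−k²)/d_s² = (1−k²)/(1−k⁴)^(2/3) = 0.5817.
Mass saving = 1 − 0.5817 = 41.8 %.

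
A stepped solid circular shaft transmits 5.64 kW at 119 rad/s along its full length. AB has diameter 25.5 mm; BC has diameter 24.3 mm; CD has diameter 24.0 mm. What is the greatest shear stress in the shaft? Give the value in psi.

ω = 119 rad/s, so T = P/ω = 5.64×10³ / 119.0 = 47.39 N·m.
Under the same torque, τ_max = 16T/(πd³) is largest where d is smallest — segment CD (d = 24.0 mm).
τ_max = 16·47.39/(π·(0.0240)³) = 1.746×10^7 Pa.

2530 psi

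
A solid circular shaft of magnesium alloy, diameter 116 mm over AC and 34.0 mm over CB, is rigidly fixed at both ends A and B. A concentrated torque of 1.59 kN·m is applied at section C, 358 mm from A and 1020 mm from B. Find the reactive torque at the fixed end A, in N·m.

1590 N·m

Compatibility: T_A·a/J_AC = T_B·b/J_CB with T_A + T_B = T₀.
J_AC = 1.78×10^-5 m⁴, J_CB = 1.31×10^-7 m⁴, so T_A = T₀·(J_AC/a)/((J_AC/a)+(J_CB/b)) = 1586 N·m, T_B = 4.108 N·m.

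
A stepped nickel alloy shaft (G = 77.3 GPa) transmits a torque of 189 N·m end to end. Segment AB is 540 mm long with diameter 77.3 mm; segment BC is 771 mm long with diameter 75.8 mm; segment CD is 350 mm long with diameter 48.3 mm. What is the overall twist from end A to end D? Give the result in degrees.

0.147°

J_AB = π(0.0773)⁴/32 = 3.51×10^-6 m⁴; J_BC = π(0.0758)⁴/32 = 3.24×10^-6 m⁴; J_CD = π(0.0483)⁴/32 = 5.34×10^-7 m⁴.
θ = (T/G)·Σ L_i/J_i = (189.0/77.3×10⁹)·(0.540/3.51×10^-6 + 0.771/3.24×10^-6 + 0.350/5.34×10^-7) = 2.560×10^-3 rad.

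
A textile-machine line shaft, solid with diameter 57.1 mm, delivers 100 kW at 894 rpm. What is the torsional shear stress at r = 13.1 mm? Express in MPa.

13.4 MPa

ω = 2π·894/60 = 93.62 rad/s, so T = P/ω = 100×10³ / 93.62 = 1068 N·m.
J = πd⁴/32 = π(0.0571)⁴/32 = 1.044×10^-6 m⁴.
Shear stress varies linearly with radius: τ = T·r/J = 1068 × 0.0131 / 1.044×10^-6 = 1.341×10^7 Pa.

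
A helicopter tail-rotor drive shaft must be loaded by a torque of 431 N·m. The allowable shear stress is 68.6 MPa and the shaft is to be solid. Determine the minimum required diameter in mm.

For a solid shaft τ_max = 16T/(πd³), so d = (16T/(π τ_allow))^(1/3) = (16·431.0/(π·6.86×10^7))^(1/3) = 0.03175 m.

31.7 mm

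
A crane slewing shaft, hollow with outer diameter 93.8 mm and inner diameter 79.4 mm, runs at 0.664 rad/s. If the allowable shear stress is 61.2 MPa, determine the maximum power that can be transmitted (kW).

J = π(d_o⁴ − d_i⁴)/32 = π(0.0938⁴ − 0.0794⁴)/32 = 3.698×10^-6 m⁴.
T_max = τ_allow·J/r = 6.12×10^7 × 3.698×10^-6 / 0.0469 = 4826 N·m.
ω = 0.664 rad/s, so P_max = T_max·ω = 3204 W.

3.20 kW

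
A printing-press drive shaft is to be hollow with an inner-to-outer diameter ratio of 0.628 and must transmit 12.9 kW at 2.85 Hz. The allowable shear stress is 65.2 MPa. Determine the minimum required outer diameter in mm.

ω = 2π·2.85 = 17.91 rad/s, so T = P/ω = 12.9×10³ / 17.91 = 720.4 N·m.
For a hollow shaft with d_i/d_o = 0.628: τ_max = 16T/(π d_o³ (1−k⁴)), so d_o = [16T/(π τ_allow (1−k⁴))]^(1/3) = [16·720.4/(π·6.52×10^7·0.8445)]^(1/3) = 0.04054 m.

40.5 mm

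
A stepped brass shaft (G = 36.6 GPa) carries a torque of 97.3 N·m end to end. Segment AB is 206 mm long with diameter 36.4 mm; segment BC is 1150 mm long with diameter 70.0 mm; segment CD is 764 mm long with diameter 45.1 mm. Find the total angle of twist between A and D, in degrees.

0.543°

J_AB = π(0.0364)⁴/32 = 1.72×10^-7 m⁴; J_BC = π(0.0700)⁴/32 = 2.36×10^-6 m⁴; J_CD = π(0.0451)⁴/32 = 4.06×10^-7 m⁴.
θ = (T/G)·Σ L_i/J_i = (97.30/36.6×10⁹)·(0.206/1.72×10^-7 + 1.15/2.36×10^-6 + 0.764/4.06×10^-7) = 9.475×10^-3 rad.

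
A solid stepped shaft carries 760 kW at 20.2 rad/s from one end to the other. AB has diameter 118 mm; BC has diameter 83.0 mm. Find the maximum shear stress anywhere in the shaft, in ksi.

48.6 ksi

ω = 20.2 rad/s, so T = P/ω = 760×10³ / 20.20 = 37620 N·m.
Under the same torque, τ_max = 16T/(πd³) is largest where d is smallest — segment BC (d = 83.0 mm).
τ_max = 16·37620/(π·(0.0830)³) = 3.351×10^8 Pa.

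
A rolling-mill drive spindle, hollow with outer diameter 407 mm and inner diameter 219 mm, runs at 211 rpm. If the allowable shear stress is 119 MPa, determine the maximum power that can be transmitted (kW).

31900 kW

J = π(d_o⁴ − d_i⁴)/32 = π(0.407⁴ − 0.219⁴)/32 = 2.468×10^-3 m⁴.
T_max = τ_allow·J/r = 1.19×10^8 × 2.468×10^-3 / 0.203 = 1.443e6 N·m.
ω = 2π·211/60 = 22.10 rad/s, so P_max = T_max·ω = 3.189×10^7 W.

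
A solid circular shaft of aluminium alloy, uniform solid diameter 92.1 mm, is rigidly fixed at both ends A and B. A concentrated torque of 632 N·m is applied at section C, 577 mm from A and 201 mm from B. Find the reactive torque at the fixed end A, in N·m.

With uniform GJ and both ends fixed, compatibility θ_AC = θ_CB gives T_A·a = T_B·b, together with T_A + T_B = T₀.
T_A = T₀·b/(a+b) = 632.0·201/778.0 = 163.3 N·m; T_B = 468.7 N·m.

163 N·m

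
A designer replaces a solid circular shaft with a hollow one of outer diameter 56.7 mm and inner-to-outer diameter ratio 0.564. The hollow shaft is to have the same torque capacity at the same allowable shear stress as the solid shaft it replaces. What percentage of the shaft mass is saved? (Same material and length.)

26.8 %

Equal τ_max and T ⇒ the solid shaft needs d_s³ = d_o³(1−k⁴), so d_s = 56.7·(1−0.564⁴)^(1/3) = 54.72 mm.
Area ratio A_h/A_s = d_o²(1−k²)/d_s² = (1−k²)/(1−k⁴)^(2/3) = 0.7322.
Mass saving = 1 − 0.7322 = 26.8 %.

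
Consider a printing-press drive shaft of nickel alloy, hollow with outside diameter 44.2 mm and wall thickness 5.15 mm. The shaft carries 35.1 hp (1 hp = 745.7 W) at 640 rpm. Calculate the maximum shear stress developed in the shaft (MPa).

35.2 MPa

ω = 2π·640/60 = 67.02 rad/s, so T = P/ω = 35.1×745.7 / 67.02 = 390.5 N·m.
J = π(d_o⁴ − d_i⁴)/32 = π(0.0442⁴ − 0.0339⁴)/32 = 2.450×10^-7 m⁴.
τ_max = T·r/J = 390.5 × 0.0221 / 2.450×10^-7 = 3.522×10^7 Pa.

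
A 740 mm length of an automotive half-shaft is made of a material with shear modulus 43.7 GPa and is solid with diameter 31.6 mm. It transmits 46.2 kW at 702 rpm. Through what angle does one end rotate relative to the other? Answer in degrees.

ω = 2π·702/60 = 73.51 rad/s, so T = P/ω = 46.2×10³ / 73.51 = 628.5 N·m.
J = πd⁴/32 = π(0.0316)⁴/32 = 9.789×10^-8 m⁴.
θ = T·L/(G·J) = 628.5 × 0.740 / (43.7×10⁹ × 9.789×10^-8) = 0.1087 rad.

6.23°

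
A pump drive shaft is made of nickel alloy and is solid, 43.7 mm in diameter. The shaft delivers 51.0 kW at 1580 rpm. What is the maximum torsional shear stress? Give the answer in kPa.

ω = 2π·1580/60 = 165.5 rad/s, so T = P/ω = 51.0×10³ / 165.5 = 308.2 N·m.
J = πd⁴/32 = π(0.0437)⁴/32 = 3.580×10^-7 m⁴.
τ_max = T·r/J = 308.2 × 0.0219 / 3.580×10^-7 = 1.881×10^7 Pa.

18800 kPa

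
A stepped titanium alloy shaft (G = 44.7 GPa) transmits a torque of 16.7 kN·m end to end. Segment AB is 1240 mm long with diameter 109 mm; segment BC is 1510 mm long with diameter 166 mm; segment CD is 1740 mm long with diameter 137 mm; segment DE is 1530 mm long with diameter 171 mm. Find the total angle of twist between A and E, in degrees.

J_AB = π(0.109)⁴/32 = 1.39×10^-5 m⁴; J_BC = π(0.166)⁴/32 = 7.45×10^-5 m⁴; J_CD = π(0.137)⁴/32 = 3.46×10^-5 m⁴; J_DE = π(0.171)⁴/32 = 8.39×10^-5 m⁴.
θ = (T/G)·Σ L_i/J_i = (16700/44.7×10⁹)·(1.24/1.39×10^-5 + 1.51/7.45×10^-5 + 1.74/3.46×10^-5 + 1.53/8.39×10^-5) = 0.06660 rad.

3.82°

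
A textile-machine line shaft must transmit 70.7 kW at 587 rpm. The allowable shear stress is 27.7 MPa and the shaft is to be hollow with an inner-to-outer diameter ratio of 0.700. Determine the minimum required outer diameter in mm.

ω = 2π·587/60 = 61.47 rad/s, so T = P/ω = 70.7×10³ / 61.47 = 1150 N·m.
For a hollow shaft with d_i/d_o = 0.700: τ_max = 16T/(π d_o³ (1−k⁴)), so d_o = [16T/(π τ_allow (1−k⁴))]^(1/3) = [16·1150/(π·2.77×10^7·0.7599)]^(1/3) = 0.06529 m.

65.3 mm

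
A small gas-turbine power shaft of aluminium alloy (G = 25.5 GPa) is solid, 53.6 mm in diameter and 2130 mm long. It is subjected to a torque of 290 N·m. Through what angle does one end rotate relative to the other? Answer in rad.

0.0299 rad

J = πd⁴/32 = π(0.0536)⁴/32 = 8.103×10^-7 m⁴.
θ = T·L/(G·J) = 290.0 × 2.13 / (25.5×10⁹ × 8.103×10^-7) = 0.02989 rad.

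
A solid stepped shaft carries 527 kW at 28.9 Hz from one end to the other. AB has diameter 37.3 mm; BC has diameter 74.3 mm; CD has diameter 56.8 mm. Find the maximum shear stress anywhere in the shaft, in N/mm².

ω = 2π·28.9 = 181.6 rad/s, so T = P/ω = 527×10³ / 181.6 = 2902 N·m.
Under the same torque, τ_max = 16T/(πd³) is largest where d is smallest — segment AB (d = 37.3 mm).
τ_max = 16·2902/(π·(0.0373)³) = 2.848×10^8 Pa.

285 N/mm²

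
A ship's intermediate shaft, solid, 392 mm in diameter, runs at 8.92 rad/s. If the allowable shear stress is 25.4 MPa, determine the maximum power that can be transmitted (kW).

J = πd⁴/32 = π(0.392)⁴/32 = 2.318×10^-3 m⁴.
T_max = τ_allow·J/r = 2.54×10^7 × 2.318×10^-3 / 0.196 = 300400 N·m.
ω = 8.92 rad/s, so P_max = T_max·ω = 2.680×10^6 W.

2680 kW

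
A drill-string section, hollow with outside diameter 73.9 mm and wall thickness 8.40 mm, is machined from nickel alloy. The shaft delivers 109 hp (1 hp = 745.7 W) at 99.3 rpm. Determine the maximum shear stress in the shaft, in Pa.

1.53e8 Pa

ω = 2π·99.3/60 = 10.40 rad/s, so T = P/ω = 109×745.7 / 10.40 = 7817 N·m.
J = π(d_o⁴ − d_i⁴)/32 = π(0.0739⁴ − 0.0571⁴)/32 = 1.884×10^-6 m⁴.
τ_max = T·r/J = 7817 × 0.0370 / 1.884×10^-6 = 1.533×10^8 Pa.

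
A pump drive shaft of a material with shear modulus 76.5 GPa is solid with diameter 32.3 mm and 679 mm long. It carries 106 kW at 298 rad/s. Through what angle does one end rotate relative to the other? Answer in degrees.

1.69°

ω = 298 rad/s, so T = P/ω = 106×10³ / 298.0 = 355.7 N·m.
J = πd⁴/32 = π(0.0323)⁴/32 = 1.069×10^-7 m⁴.
θ = T·L/(G·J) = 355.7 × 0.679 / (76.5×10⁹ × 1.069×10^-7) = 0.02955 rad.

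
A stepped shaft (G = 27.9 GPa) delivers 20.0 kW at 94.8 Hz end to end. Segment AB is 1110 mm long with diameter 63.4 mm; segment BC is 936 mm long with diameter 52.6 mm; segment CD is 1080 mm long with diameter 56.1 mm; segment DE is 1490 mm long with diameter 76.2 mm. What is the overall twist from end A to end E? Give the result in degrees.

ω = 2π·94.8 = 595.6 rad/s, so T = P/ω = 20.0×10³ / 595.6 = 33.58 N·m.
J_AB = π(0.0634)⁴/32 = 1.59×10^-6 m⁴; J_BC = π(0.0526)⁴/32 = 7.52×10^-7 m⁴; J_CD = π(0.0561)⁴/32 = 9.72×10^-7 m⁴; J_DE = π(0.0762)⁴/32 = 3.31×10^-6 m⁴.
θ = (T/G)·Σ L_i/J_i = (33.58/27.9×10⁹)·(1.11/1.59×10^-6 + 0.936/7.52×10^-7 + 1.08/9.72×10^-7 + 1.49/3.31×10^-6) = 4.219×10^-3 rad.

0.242°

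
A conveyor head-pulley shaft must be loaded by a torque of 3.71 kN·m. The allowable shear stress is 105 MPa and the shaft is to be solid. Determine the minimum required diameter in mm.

56.5 mm

For a solid shaft τ_max = 16T/(πd³), so d = (16T/(π τ_allow))^(1/3) = (16·3710/(π·1.05×10^8))^(1/3) = 0.05646 m.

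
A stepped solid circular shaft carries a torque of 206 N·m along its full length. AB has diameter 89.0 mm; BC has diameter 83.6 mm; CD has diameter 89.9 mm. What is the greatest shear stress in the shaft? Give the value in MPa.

Under the same torque, τ_max = 16T/(πd³) is largest where d is smallest — segment BC (d = 83.6 mm).
τ_max = 16·206.0/(π·(0.0836)³) = 1.796×10^6 Pa.

1.80 MPa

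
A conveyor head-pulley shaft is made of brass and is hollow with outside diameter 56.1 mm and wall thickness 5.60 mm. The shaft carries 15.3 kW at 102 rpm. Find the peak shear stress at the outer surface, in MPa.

ω = 2π·102/60 = 10.68 rad/s, so T = P/ω = 15.3×10³ / 10.68 = 1432 N·m.
J = π(d_o⁴ − d_i⁴)/32 = π(0.0561⁴ − 0.0449⁴)/32 = 5.734×10^-7 m⁴.
τ_max = T·r/J = 1432 × 0.0281 / 5.734×10^-7 = 7.007×10^7 Pa.

70.1 MPa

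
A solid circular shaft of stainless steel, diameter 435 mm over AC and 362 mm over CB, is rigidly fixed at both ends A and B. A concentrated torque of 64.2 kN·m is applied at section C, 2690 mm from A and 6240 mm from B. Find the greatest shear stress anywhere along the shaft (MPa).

Compatibility: T_A·a/J_AC = T_B·b/J_CB with T_A + T_B = T₀.
J_AC = 3.52×10^-3 m⁴, J_CB = 1.69×10^-3 m⁴, so T_A = T₀·(J_AC/a)/((J_AC/a)+(J_CB/b)) = 53200 N·m, T_B = 11000 N·m.
τ in each portion: τ_AC = 3.29×10^6 Pa, τ_CB = 1.18×10^6 Pa; maximum is in AC.
τ_max = T_AC·r/J = 53200·0.217/3.52×10^-3 = 3.292×10^6 Pa.

3.29 MPa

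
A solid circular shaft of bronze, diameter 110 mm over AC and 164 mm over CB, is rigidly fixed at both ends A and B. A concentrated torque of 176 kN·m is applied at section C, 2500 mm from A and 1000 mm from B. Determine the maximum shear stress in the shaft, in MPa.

188 MPa

Compatibility: T_A·a/J_AC = T_B·b/J_CB with T_A + T_B = T₀.
J_AC = 1.44×10^-5 m⁴, J_CB = 7.10×10^-5 m⁴, so T_A = T₀·(J_AC/a)/((J_AC/a)+(J_CB/b)) = 13180 N·m, T_B = 162800 N·m.
τ in each portion: τ_AC = 5.04×10^7 Pa, τ_CB = 1.88×10^8 Pa; maximum is in CB.
τ_max = T_CB·r/J = 162800·0.0820/7.10×10^-5 = 1.880×10^8 Pa.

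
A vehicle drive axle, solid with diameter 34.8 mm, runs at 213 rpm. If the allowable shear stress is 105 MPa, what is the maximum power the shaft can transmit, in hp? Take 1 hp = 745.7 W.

26.0 hp

J = πd⁴/32 = π(0.0348)⁴/32 = 1.440×10^-7 m⁴.
T_max = τ_allow·J/r = 1.05×10^8 × 1.440×10^-7 / 0.0174 = 868.9 N·m.
ω = 2π·213/60 = 22.31 rad/s, so P_max = T_max·ω = 1.938×10^4 W.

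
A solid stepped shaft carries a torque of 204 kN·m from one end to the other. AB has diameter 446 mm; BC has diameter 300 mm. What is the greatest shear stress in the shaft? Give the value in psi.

Under the same torque, τ_max = 16T/(πd³) is largest where d is smallest — segment BC (d = 300 mm).
τ_max = 16·204000/(π·(0.300)³) = 3.848×10^7 Pa.

5580 psi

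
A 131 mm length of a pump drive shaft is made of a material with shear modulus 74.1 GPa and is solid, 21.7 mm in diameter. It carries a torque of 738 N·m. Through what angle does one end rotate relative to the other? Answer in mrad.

59.9 mrad

J = πd⁴/32 = π(0.0217)⁴/32 = 2.177×10^-8 m⁴.
θ = T·L/(G·J) = 738.0 × 0.131 / (74.1×10⁹ × 2.177×10^-8) = 0.05993 rad.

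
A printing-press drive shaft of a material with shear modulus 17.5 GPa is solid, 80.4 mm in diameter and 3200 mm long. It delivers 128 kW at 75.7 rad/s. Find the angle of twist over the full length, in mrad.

75.4 mrad

ω = 75.7 rad/s, so T = P/ω = 128×10³ / 75.70 = 1691 N·m.
J = πd⁴/32 = π(0.0804)⁴/32 = 4.102×10^-6 m⁴.
θ = T·L/(G·J) = 1691 × 3.20 / (17.5×10⁹ × 4.102×10^-6) = 0.07537 rad.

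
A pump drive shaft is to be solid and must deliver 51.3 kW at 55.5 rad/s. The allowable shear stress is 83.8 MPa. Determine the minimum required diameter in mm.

38.3 mm

ω = 55.5 rad/s, so T = P/ω = 51.3×10³ / 55.50 = 924.3 N·m.
For a solid shaft τ_max = 16T/(πd³), so d = (16T/(π τ_allow))^(1/3) = (16·924.3/(π·8.38×10^7))^(1/3) = 0.03830 m.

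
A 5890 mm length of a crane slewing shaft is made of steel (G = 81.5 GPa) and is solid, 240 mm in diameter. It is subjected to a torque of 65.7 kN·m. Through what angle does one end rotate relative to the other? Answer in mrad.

J = πd⁴/32 = π(0.240)⁴/32 = 3.257×10^-4 m⁴.
θ = T·L/(G·J) = 65700 × 5.89 / (81.5×10⁹ × 3.257×10^-4) = 0.01458 rad.

14.6 mrad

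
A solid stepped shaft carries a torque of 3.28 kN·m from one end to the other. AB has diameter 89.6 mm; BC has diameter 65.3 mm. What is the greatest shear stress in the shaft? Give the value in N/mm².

60.0 N/mm²

Under the same torque, τ_max = 16T/(πd³) is largest where d is smallest — segment BC (d = 65.3 mm).
τ_max = 16·3280/(π·(0.0653)³) = 5.999×10^7 Pa.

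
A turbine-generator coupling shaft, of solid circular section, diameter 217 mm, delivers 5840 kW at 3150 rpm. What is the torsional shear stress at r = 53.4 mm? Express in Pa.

ω = 2π·3150/60 = 329.9 rad/s, so T = P/ω = 5840×10³ / 329.9 = 17700 N·m.
J = πd⁴/32 = π(0.217)⁴/32 = 2.177×10^-4 m⁴.
Shear stress varies linearly with radius: τ = T·r/J = 17700 × 0.0534 / 2.177×10^-4 = 4.343×10^6 Pa.

4.34e6 Pa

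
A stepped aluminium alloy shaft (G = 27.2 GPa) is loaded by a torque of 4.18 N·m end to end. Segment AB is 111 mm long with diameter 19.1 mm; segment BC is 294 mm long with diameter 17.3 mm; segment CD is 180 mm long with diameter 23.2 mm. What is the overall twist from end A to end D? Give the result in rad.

J_AB = π(0.0191)⁴/32 = 1.31×10^-8 m⁴; J_BC = π(0.0173)⁴/32 = 8.79×10^-9 m⁴; J_CD = π(0.0232)⁴/32 = 2.84×10^-8 m⁴.
θ = (T/G)·Σ L_i/J_i = (4.180/27.2×10⁹)·(0.111/1.31×10^-8 + 0.294/8.79×10^-9 + 0.180/2.84×10^-8) = 7.416×10^-3 rad.

0.00742 rad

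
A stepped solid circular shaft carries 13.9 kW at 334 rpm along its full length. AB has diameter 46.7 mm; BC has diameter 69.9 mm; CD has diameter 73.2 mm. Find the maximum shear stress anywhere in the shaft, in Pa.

ω = 2π·334/60 = 34.98 rad/s, so T = P/ω = 13.9×10³ / 34.98 = 397.4 N·m.
Under the same torque, τ_max = 16T/(πd³) is largest where d is smallest — segment AB (d = 46.7 mm).
τ_max = 16·397.4/(π·(0.0467)³) = 1.987×10^7 Pa.

1.99e7 Pa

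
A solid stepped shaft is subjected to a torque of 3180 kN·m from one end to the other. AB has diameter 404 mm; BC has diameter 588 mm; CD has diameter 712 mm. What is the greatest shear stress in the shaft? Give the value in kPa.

Under the same torque, τ_max = 16T/(πd³) is largest where d is smallest — segment AB (d = 404 mm).
τ_max = 16·3.180e6/(π·(0.404)³) = 2.456×10^8 Pa.

246000 kPa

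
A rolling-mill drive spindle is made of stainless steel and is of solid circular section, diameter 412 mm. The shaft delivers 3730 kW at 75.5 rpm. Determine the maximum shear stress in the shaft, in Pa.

3.44e7 Pa

ω = 2π·75.5/60 = 7.906 rad/s, so T = P/ω = 3730×10³ / 7.906 = 471800 N·m.
J = πd⁴/32 = π(0.412)⁴/32 = 2.829×10^-3 m⁴.
τ_max = T·r/J = 471800 × 0.206 / 2.829×10^-3 = 3.436×10^7 Pa.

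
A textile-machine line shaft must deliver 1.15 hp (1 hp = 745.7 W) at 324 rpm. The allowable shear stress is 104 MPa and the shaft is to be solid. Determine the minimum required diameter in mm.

10.7 mm

ω = 2π·324/60 = 33.93 rad/s, so T = P/ω = 1.15×745.7 / 33.93 = 25.27 N·m.
For a solid shaft τ_max = 16T/(πd³), so d = (16T/(π τ_allow))^(1/3) = (16·25.27/(π·1.04×10^8))^(1/3) = 0.01074 m.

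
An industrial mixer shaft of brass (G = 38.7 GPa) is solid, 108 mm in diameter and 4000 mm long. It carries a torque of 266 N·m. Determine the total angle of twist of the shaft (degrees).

0.118°

J = πd⁴/32 = π(0.108)⁴/32 = 1.336×10^-5 m⁴.
θ = T·L/(G·J) = 266.0 × 4.00 / (38.7×10⁹ × 1.336×10^-5) = 2.058×10^-3 rad.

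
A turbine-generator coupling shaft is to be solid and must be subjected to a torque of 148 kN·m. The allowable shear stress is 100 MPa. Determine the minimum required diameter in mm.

For a solid shaft τ_max = 16T/(πd³), so d = (16T/(π τ_allow))^(1/3) = (16·148000/(π·1.00×10^8))^(1/3) = 0.1961 m.

196 mm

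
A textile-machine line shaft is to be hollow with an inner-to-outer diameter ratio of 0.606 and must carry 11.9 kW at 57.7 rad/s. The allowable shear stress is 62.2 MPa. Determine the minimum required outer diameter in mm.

ω = 57.7 rad/s, so T = P/ω = 11.9×10³ / 57.70 = 206.2 N·m.
For a hollow shaft with d_i/d_o = 0.606: τ_max = 16T/(π d_o³ (1−k⁴)), so d_o = [16T/(π τ_allow (1−k⁴))]^(1/3) = [16·206.2/(π·6.22×10^7·0.8651)]^(1/3) = 0.02692 m.

26.9 mm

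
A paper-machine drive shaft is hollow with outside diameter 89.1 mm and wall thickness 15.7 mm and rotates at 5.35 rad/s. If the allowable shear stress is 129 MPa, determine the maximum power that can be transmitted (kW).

79.0 kW

J = π(d_o⁴ − d_i⁴)/32 = π(0.0891⁴ − 0.0577⁴)/32 = 5.099×10^-6 m⁴.
T_max = τ_allow·J/r = 1.29×10^8 × 5.099×10^-6 / 0.0445 = 14770 N·m.
ω = 5.35 rad/s, so P_max = T_max·ω = 7.900×10^4 W.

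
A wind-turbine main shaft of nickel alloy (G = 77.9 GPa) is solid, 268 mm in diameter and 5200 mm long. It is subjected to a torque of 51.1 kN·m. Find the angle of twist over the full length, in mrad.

J = πd⁴/32 = π(0.268)⁴/32 = 5.065×10^-4 m⁴.
θ = T·L/(G·J) = 51100 × 5.20 / (77.9×10⁹ × 5.065×10^-4) = 6.735×10^-3 rad.

6.74 mrad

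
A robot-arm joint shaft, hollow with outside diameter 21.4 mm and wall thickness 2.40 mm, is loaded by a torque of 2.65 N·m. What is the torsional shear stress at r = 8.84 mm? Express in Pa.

J = π(d_o⁴ − d_i⁴)/32 = π(0.0214⁴ − 0.0166⁴)/32 = 1.314×10^-8 m⁴.
Shear stress varies linearly with radius: τ = T·r/J = 2.650 × 0.00884 / 1.314×10^-8 = 1.783×10^6 Pa.

1.78e6 Pa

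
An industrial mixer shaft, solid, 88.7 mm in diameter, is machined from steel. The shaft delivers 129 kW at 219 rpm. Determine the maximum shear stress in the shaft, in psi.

ω = 2π·219/60 = 22.93 rad/s, so T = P/ω = 129×10³ / 22.93 = 5625 N·m.
J = πd⁴/32 = π(0.0887)⁴/32 = 6.077×10^-6 m⁴.
τ_max = T·r/J = 5625 × 0.0444 / 6.077×10^-6 = 4.105×10^7 Pa.

5950 psi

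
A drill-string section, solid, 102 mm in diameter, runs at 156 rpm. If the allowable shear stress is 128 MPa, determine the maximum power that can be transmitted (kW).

436 kW

J = πd⁴/32 = π(0.102)⁴/32 = 1.063×10^-5 m⁴.
T_max = τ_allow·J/r = 1.28×10^8 × 1.063×10^-5 / 0.0510 = 26670 N·m.
ω = 2π·156/60 = 16.34 rad/s, so P_max = T_max·ω = 4.357×10^5 W.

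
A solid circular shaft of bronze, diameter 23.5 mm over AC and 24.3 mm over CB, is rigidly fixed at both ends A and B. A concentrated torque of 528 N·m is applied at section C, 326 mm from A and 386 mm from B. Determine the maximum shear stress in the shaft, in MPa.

Compatibility: T_A·a/J_AC = T_B·b/J_CB with T_A + T_B = T₀.
J_AC = 2.99×10^-8 m⁴, J_CB = 3.42×10^-8 m⁴, so T_A = T₀·(J_AC/a)/((J_AC/a)+(J_CB/b)) = 268.6 N·m, T_B = 259.4 N·m.
τ in each portion: τ_AC = 1.05×10^8 Pa, τ_CB = 9.21×10^7 Pa; maximum is in AC.
τ_max = T_AC·r/J = 268.6·0.0118/2.99×10^-8 = 1.054×10^8 Pa.

105 MPa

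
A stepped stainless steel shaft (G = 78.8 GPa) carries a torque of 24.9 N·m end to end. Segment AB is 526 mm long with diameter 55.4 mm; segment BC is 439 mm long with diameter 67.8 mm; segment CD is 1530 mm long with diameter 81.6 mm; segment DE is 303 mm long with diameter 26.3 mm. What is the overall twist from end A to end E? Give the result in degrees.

J_AB = π(0.0554)⁴/32 = 9.25×10^-7 m⁴; J_BC = π(0.0678)⁴/32 = 2.07×10^-6 m⁴; J_CD = π(0.0816)⁴/32 = 4.35×10^-6 m⁴; J_DE = π(0.0263)⁴/32 = 4.70×10^-8 m⁴.
θ = (T/G)·Σ L_i/J_i = (24.90/78.8×10⁹)·(0.526/9.25×10^-7 + 0.439/2.07×10^-6 + 1.53/4.35×10^-6 + 0.303/4.70×10^-8) = 2.396×10^-3 rad.

0.137°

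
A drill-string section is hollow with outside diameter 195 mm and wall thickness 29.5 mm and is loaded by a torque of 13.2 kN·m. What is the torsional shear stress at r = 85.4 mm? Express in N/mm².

J = π(d_o⁴ − d_i⁴)/32 = π(0.195⁴ − 0.136⁴)/32 = 1.084×10^-4 m⁴.
Shear stress varies linearly with radius: τ = T·r/J = 13200 × 0.0854 / 1.084×10^-4 = 1.040×10^7 Pa.

10.4 N/mm²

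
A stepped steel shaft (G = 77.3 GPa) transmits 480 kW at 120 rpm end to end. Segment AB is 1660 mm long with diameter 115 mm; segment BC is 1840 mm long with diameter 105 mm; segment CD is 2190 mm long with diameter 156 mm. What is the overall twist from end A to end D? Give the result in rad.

0.143 rad

ω = 2π·120/60 = 12.57 rad/s, so T = P/ω = 480×10³ / 12.57 = 38200 N·m.
J_AB = π(0.115)⁴/32 = 1.72×10^-5 m⁴; J_BC = π(0.105)⁴/32 = 1.19×10^-5 m⁴; J_CD = π(0.156)⁴/32 = 5.81×10^-5 m⁴.
θ = (T/G)·Σ L_i/J_i = (38200/77.3×10⁹)·(1.66/1.72×10^-5 + 1.84/1.19×10^-5 + 2.19/5.81×10^-5) = 0.1426 rad.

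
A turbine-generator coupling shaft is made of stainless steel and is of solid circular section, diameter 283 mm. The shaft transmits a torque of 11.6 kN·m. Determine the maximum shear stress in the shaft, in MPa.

J = πd⁴/32 = π(0.283)⁴/32 = 6.297×10^-4 m⁴.
τ_max = T·r/J = 11600 × 0.141 / 6.297×10^-4 = 2.607×10^6 Pa.

2.61 MPa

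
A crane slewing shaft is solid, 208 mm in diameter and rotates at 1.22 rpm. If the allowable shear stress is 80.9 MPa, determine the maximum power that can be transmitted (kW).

J = πd⁴/32 = π(0.208)⁴/32 = 1.838×10^-4 m⁴.
T_max = τ_allow·J/r = 8.09×10^7 × 1.838×10^-4 / 0.104 = 142900 N·m.
ω = 2π·1.22/60 = 0.1278 rad/s, so P_max = T_max·ω = 1.826×10^4 W.

18.3 kW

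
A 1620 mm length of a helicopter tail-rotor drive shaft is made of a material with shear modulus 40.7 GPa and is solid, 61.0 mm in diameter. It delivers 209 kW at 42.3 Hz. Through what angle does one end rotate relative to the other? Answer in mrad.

ω = 2π·42.3 = 265.8 rad/s, so T = P/ω = 209×10³ / 265.8 = 786.4 N·m.
J = πd⁴/32 = π(0.0610)⁴/32 = 1.359×10^-6 m⁴.
θ = T·L/(G·J) = 786.4 × 1.62 / (40.7×10⁹ × 1.359×10^-6) = 0.02303 rad.

23.0 mrad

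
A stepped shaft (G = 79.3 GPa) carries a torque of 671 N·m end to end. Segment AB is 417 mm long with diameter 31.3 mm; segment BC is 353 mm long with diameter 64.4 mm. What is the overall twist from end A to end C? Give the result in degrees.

2.25°

J_AB = π(0.0313)⁴/32 = 9.42×10^-8 m⁴; J_BC = π(0.0644)⁴/32 = 1.69×10^-6 m⁴.
θ = (T/G)·Σ L_i/J_i = (671.0/79.3×10⁹)·(0.417/9.42×10^-8 + 0.353/1.69×10^-6) = 0.03922 rad.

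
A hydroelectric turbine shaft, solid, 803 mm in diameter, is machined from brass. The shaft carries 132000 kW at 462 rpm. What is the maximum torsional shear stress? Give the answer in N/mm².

26.8 N/mm²

ω = 2π·462/60 = 48.38 rad/s, so T = P/ω = 132000×10³ / 48.38 = 2.728e6 N·m.
J = πd⁴/32 = π(0.803)⁴/32 = 0.04082 m⁴.
τ_max = T·r/J = 2.728e6 × 0.402 / 0.04082 = 2.684×10^7 Pa.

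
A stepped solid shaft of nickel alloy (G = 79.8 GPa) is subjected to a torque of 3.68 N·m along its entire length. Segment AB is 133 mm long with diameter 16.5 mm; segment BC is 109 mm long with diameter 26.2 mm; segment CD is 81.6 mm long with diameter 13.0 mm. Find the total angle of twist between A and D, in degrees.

J_AB = π(0.0165)⁴/32 = 7.28×10^-9 m⁴; J_BC = π(0.0262)⁴/32 = 4.63×10^-8 m⁴; J_CD = π(0.0130)⁴/32 = 2.80×10^-9 m⁴.
θ = (T/G)·Σ L_i/J_i = (3.680/79.8×10⁹)·(0.133/7.28×10^-9 + 0.109/4.63×10^-8 + 0.0816/2.80×10^-9) = 2.294×10^-3 rad.

0.131°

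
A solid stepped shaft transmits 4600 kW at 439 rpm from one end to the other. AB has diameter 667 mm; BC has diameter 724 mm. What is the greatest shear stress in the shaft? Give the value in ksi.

ω = 2π·439/60 = 45.97 rad/s, so T = P/ω = 4600×10³ / 45.97 = 100100 N·m.
Under the same torque, τ_max = 16T/(πd³) is largest where d is smallest — segment AB (d = 667 mm).
τ_max = 16·100100/(π·(0.667)³) = 1.717×10^6 Pa.

0.249 ksi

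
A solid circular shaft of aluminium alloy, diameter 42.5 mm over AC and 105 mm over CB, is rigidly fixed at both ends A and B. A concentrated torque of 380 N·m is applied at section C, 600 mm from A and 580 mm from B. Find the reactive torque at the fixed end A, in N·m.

9.61 N·m

Compatibility: T_A·a/J_AC = T_B·b/J_CB with T_A + T_B = T₀.
J_AC = 3.20×10^-7 m⁴, J_CB = 1.19×10^-5 m⁴, so T_A = T₀·(J_AC/a)/((J_AC/a)+(J_CB/b)) = 9.610 N·m, T_B = 370.4 N·m.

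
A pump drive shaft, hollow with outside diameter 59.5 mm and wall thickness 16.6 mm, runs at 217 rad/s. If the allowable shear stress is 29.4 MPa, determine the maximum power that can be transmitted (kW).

J = π(d_o⁴ − d_i⁴)/32 = π(0.0595⁴ − 0.0263⁴)/32 = 1.183×10^-6 m⁴.
T_max = τ_allow·J/r = 2.94×10^7 × 1.183×10^-6 / 0.0297 = 1170 N·m.
ω = 217 rad/s, so P_max = T_max·ω = 2.538×10^5 W.

254 kW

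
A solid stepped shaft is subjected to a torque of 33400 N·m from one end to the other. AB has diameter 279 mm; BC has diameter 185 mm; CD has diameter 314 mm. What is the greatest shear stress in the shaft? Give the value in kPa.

Under the same torque, τ_max = 16T/(πd³) is largest where d is smallest — segment BC (d = 185 mm).
τ_max = 16·33400/(π·(0.185)³) = 2.687×10^7 Pa.

26900 kPa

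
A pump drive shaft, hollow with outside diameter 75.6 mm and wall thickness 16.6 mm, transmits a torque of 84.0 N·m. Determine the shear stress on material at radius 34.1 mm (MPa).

J = π(d_o⁴ − d_i⁴)/32 = π(0.0756⁴ − 0.0424⁴)/32 = 2.890×10^-6 m⁴.
Shear stress varies linearly with radius: τ = T·r/J = 84.00 × 0.0341 / 2.890×10^-6 = 9.913×10^5 Pa.

0.991 MPa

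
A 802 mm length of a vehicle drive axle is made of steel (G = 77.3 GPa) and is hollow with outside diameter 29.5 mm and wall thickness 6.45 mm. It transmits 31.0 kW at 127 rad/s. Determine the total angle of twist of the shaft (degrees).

2.17°

ω = 127 rad/s, so T = P/ω = 31.0×10³ / 127.0 = 244.1 N·m.
J = π(d_o⁴ − d_i⁴)/32 = π(0.0295⁴ − 0.0166⁴)/32 = 6.690×10^-8 m⁴.
θ = T·L/(G·J) = 244.1 × 0.802 / (77.3×10⁹ × 6.690×10^-8) = 0.03786 rad.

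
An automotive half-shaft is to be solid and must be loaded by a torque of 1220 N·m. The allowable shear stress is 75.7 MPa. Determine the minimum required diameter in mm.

43.5 mm

For a solid shaft τ_max = 16T/(πd³), so d = (16T/(π τ_allow))^(1/3) = (16·1220/(π·7.57×10^7))^(1/3) = 0.04346 m.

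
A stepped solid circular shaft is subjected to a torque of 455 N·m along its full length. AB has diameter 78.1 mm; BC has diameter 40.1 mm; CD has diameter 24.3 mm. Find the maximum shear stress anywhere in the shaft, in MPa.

161 MPa

Under the same torque, τ_max = 16T/(πd³) is largest where d is smallest — segment CD (d = 24.3 mm).
τ_max = 16·455.0/(π·(0.0243)³) = 1.615×10^8 Pa.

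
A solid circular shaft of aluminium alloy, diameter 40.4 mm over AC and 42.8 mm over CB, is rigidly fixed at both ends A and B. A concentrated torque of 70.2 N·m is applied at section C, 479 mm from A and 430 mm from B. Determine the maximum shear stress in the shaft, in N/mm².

2.66 N/mm²

Compatibility: T_A·a/J_AC = T_B·b/J_CB with T_A + T_B = T₀.
J_AC = 2.62×10^-7 m⁴, J_CB = 3.29×10^-7 m⁴, so T_A = T₀·(J_AC/a)/((J_AC/a)+(J_CB/b)) = 29.21 N·m, T_B = 40.99 N·m.
τ in each portion: τ_AC = 2.26×10^6 Pa, τ_CB = 2.66×10^6 Pa; maximum is in CB.
τ_max = T_CB·r/J = 40.99·0.0214/3.29×10^-7 = 2.663×10^6 Pa.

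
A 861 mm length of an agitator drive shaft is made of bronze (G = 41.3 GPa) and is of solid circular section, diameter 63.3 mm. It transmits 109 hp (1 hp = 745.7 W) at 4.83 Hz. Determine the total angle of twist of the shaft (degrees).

ω = 2π·4.83 = 30.35 rad/s, so T = P/ω = 109×745.7 / 30.35 = 2678 N·m.
J = πd⁴/32 = π(0.0633)⁴/32 = 1.576×10^-6 m⁴.
θ = T·L/(G·J) = 2678 × 0.861 / (41.3×10⁹ × 1.576×10^-6) = 0.03542 rad.

2.03°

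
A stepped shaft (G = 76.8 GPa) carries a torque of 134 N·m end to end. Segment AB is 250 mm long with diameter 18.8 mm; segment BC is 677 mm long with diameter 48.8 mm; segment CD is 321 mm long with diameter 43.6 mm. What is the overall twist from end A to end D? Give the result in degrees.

J_AB = π(0.0188)⁴/32 = 1.23×10^-8 m⁴; J_BC = π(0.0488)⁴/32 = 5.57×10^-7 m⁴; J_CD = π(0.0436)⁴/32 = 3.55×10^-7 m⁴.
θ = (T/G)·Σ L_i/J_i = (134.0/76.8×10⁹)·(0.250/1.23×10^-8 + 0.677/5.57×10^-7 + 0.321/3.55×10^-7) = 0.03927 rad.

2.25°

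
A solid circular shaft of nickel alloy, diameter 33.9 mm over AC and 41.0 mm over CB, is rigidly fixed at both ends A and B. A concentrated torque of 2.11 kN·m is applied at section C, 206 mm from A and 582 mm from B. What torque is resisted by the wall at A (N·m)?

1200 N·m

Compatibility: T_A·a/J_AC = T_B·b/J_CB with T_A + T_B = T₀.
J_AC = 1.30×10^-7 m⁴, J_CB = 2.77×10^-7 m⁴, so T_A = T₀·(J_AC/a)/((J_AC/a)+(J_CB/b)) = 1201 N·m, T_B = 909.3 N·m.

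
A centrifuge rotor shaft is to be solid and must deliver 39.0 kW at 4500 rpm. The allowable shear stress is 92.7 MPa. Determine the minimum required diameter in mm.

ω = 2π·4500/60 = 471.2 rad/s, so T = P/ω = 39.0×10³ / 471.2 = 82.76 N·m.
For a solid shaft τ_max = 16T/(πd³), so d = (16T/(π τ_allow))^(1/3) = (16·82.76/(π·9.27×10^7))^(1/3) = 0.01657 m.

16.6 mm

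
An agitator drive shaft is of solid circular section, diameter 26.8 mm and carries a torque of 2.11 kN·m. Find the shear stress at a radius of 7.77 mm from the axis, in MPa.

324 MPa

J = πd⁴/32 = π(0.0268)⁴/32 = 5.065×10^-8 m⁴.
Shear stress varies linearly with radius: τ = T·r/J = 2110 × 0.00777 / 5.065×10^-8 = 3.237×10^8 Pa.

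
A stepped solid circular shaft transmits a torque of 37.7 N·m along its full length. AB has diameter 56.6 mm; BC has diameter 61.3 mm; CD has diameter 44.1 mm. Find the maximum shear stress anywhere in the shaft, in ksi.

Under the same torque, τ_max = 16T/(πd³) is largest where d is smallest — segment CD (d = 44.1 mm).
τ_max = 16·37.70/(π·(0.0441)³) = 2.239×10^6 Pa.

0.325 ksi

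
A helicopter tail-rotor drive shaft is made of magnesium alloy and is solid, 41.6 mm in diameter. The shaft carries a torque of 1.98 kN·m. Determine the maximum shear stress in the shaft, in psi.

J = πd⁴/32 = π(0.0416)⁴/32 = 2.940×10^-7 m⁴.
τ_max = T·r/J = 1980 × 0.0208 / 2.940×10^-7 = 1.401×10^8 Pa.

20300 psi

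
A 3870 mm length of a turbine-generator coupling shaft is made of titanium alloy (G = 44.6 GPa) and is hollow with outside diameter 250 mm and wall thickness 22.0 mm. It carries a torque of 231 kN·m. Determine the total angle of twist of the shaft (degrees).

J = π(d_o⁴ − d_i⁴)/32 = π(0.250⁴ − 0.206⁴)/32 = 2.067×10^-4 m⁴.
θ = T·L/(G·J) = 231000 × 3.87 / (44.6×10⁹ × 2.067×10^-4) = 0.09697 rad.

5.56°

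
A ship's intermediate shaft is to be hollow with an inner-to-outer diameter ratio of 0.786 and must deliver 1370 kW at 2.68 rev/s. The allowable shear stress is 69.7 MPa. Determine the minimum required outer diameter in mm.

213 mm

ω = 2π·2.68 = 16.84 rad/s, so T = P/ω = 1370×10³ / 16.84 = 81360 N·m.
For a hollow shaft with d_i/d_o = 0.786: τ_max = 16T/(π d_o³ (1−k⁴)), so d_o = [16T/(π τ_allow (1−k⁴))]^(1/3) = [16·81360/(π·6.97×10^7·0.6183)]^(1/3) = 0.2126 m.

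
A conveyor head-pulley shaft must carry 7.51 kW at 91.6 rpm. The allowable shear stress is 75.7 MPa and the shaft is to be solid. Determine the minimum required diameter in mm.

ω = 2π·91.6/60 = 9.592 rad/s, so T = P/ω = 7.51×10³ / 9.592 = 782.9 N·m.
For a solid shaft τ_max = 16T/(πd³), so d = (16T/(π τ_allow))^(1/3) = (16·782.9/(π·7.57×10^7))^(1/3) = 0.03749 m.

37.5 mm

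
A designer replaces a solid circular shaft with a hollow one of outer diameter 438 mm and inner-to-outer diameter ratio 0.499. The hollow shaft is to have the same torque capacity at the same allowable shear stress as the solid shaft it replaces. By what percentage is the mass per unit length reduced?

21.6 %

Equal τ_max and T ⇒ the solid shaft needs d_s³ = d_o³(1−k⁴), so d_s = 438·(1−0.499⁴)^(1/3) = 428.8 mm.
Area ratio A_h/A_s = d_o²(1−k²)/d_s² = (1−k²)/(1−k⁴)^(2/3) = 0.7837.
Mass saving = 1 − 0.7837 = 21.6 %.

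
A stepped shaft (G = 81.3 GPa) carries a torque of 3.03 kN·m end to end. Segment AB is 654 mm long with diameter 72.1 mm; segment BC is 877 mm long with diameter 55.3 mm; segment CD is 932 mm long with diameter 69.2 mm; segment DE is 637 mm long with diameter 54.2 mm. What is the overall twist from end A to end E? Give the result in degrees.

J_AB = π(0.0721)⁴/32 = 2.65×10^-6 m⁴; J_BC = π(0.0553)⁴/32 = 9.18×10^-7 m⁴; J_CD = π(0.0692)⁴/32 = 2.25×10^-6 m⁴; J_DE = π(0.0542)⁴/32 = 8.47×10^-7 m⁴.
θ = (T/G)·Σ L_i/J_i = (3030/81.3×10⁹)·(0.654/2.65×10^-6 + 0.877/9.18×10^-7 + 0.932/2.25×10^-6 + 0.637/8.47×10^-7) = 0.08824 rad.

5.06°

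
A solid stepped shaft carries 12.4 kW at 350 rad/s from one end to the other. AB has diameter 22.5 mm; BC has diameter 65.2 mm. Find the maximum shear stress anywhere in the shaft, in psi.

ω = 350 rad/s, so T = P/ω = 12.4×10³ / 350.0 = 35.43 N·m.
Under the same torque, τ_max = 16T/(πd³) is largest where d is smallest — segment AB (d = 22.5 mm).
τ_max = 16·35.43/(π·(0.0225)³) = 1.584×10^7 Pa.

2300 psi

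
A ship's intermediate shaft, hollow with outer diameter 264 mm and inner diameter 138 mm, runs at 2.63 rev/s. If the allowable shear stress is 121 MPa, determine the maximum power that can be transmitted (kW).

6680 kW

J = π(d_o⁴ − d_i⁴)/32 = π(0.264⁴ − 0.138⁴)/32 = 4.413×10^-4 m⁴.
T_max = τ_allow·J/r = 1.21×10^8 × 4.413×10^-4 / 0.132 = 404500 N·m.
ω = 2π·2.63 = 16.52 rad/s, so P_max = T_max·ω = 6.684×10^6 W.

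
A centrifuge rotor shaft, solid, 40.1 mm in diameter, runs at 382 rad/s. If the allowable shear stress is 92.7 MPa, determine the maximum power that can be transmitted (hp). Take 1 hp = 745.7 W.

J = πd⁴/32 = π(0.0401)⁴/32 = 2.539×10^-7 m⁴.
T_max = τ_allow·J/r = 9.27×10^7 × 2.539×10^-7 / 0.0201 = 1174 N·m.
ω = 382 rad/s, so P_max = T_max·ω = 4.483×10^5 W.

601 hp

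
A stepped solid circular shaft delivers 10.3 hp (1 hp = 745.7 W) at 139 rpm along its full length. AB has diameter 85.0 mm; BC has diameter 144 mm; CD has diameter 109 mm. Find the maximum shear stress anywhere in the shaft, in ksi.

0.635 ksi

ω = 2π·139/60 = 14.56 rad/s, so T = P/ω = 10.3×745.7 / 14.56 = 527.7 N·m.
Under the same torque, τ_max = 16T/(πd³) is largest where d is smallest — segment AB (d = 85.0 mm).
τ_max = 16·527.7/(π·(0.0850)³) = 4.376×10^6 Pa.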